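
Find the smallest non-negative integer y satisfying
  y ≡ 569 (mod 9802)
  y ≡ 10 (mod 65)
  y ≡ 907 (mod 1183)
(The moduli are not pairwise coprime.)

gcd(9802, 65) = 13 and 13 | (10 − 569), so the pair is consistent; merging gives y ≡ 29975 (mod 49010), where 49010 = lcm(9802, 65).
gcd(49010, 1183) = 169 and 169 | (907 − 29975), so the pair is consistent; merging gives y ≡ 78985 (mod 343070), where 343070 = lcm(49010, 1183).
The solution is unique modulo lcm(9802, 65, 1183) = 343070.

78985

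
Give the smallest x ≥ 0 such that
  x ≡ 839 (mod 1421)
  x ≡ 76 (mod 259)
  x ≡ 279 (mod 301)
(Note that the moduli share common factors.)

Combine the congruences pairwise.
gcd(1421, 259) = 7 and 7 | (76 − 839), so the pair is consistent; merging gives x ≡ 47732 (mod 52577), where 52577 = lcm(1421, 259).
gcd(52577, 301) = 7 and 7 | (279 − 47732), so the pair is consistent; merging gives x ≡ 152886 (mod 2260811), where 2260811 = lcm(52577, 301).
The solution is unique modulo lcm(1421, 259, 301) = 2260811.

152886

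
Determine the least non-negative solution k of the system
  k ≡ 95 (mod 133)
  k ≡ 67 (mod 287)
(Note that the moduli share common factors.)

4085

Combine the congruences pairwise.
gcd(133, 287) = 7 and 7 | (67 − 95), so the pair is consistent; merging gives k ≡ 4085 (mod 5453), where 5453 = lcm(133, 287).
The solution is unique modulo lcm(133, 287) = 5453.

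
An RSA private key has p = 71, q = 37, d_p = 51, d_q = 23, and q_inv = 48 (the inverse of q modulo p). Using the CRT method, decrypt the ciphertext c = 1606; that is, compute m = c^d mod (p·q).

m₁ = c^(d_p) mod p: c ≡ 44 (mod 71), and 44^51 mod 71 = 53.
m₂ = c^(d_q) mod q: c ≡ 15 (mod 37), and 15^23 mod 37 = 13.
h = q_inv·(m₁ − m₂) mod p = 48·(53 − 13) mod 71 = 3.
m = m₂ + h·q = 13 + 3·37 = 124.

124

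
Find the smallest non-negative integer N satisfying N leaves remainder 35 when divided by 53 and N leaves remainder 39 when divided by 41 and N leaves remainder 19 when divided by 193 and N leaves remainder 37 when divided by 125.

Combine the congruences pairwise.
From N ≡ 35 (mod 53) write N = 35 + 53t. Substituting into N ≡ 39 (mod 41) gives 53t ≡ 4 (mod 41), and since 12⁻¹ ≡ 24 (mod 41), t ≡ 14. Hence N ≡ 35 + 53·14 = 777 (mod 2173).
From N ≡ 777 (mod 2173) write N = 777 + 2173t. Substituting into N ≡ 19 (mod 193) gives 2173t ≡ 14 (mod 193), and since 50⁻¹ ≡ 166 (mod 193), t ≡ 8. Hence N ≡ 777 + 2173·8 = 18161 (mod 419389).
From N ≡ 18161 (mod 419389) write N = 18161 + 419389t. Substituting into N ≡ 37 (mod 125) gives 419389t ≡ 1 (mod 125), and since 14⁻¹ ≡ 9 (mod 125), t ≡ 9. Hence N ≡ 18161 + 419389·9 = 3792662 (mod 52423625).

3792662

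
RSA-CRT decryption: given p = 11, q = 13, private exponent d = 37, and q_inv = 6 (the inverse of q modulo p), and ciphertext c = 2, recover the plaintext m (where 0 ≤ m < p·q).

d_p = d mod (p−1) = 37 mod 10 = 7; d_q = d mod (q−1) = 1.
m₁ = c^(d_p) mod p: c ≡ 2 (mod 11), and 2^7 mod 11 = 7.
m₂ = c^(d_q) mod q: c ≡ 2 (mod 13), and 2^1 mod 13 = 2.
h = q_inv·(m₁ − m₂) mod p = 6·(7 − 2) mod 11 = 8.
m = m₂ + h·q = 2 + 8·13 = 106.

106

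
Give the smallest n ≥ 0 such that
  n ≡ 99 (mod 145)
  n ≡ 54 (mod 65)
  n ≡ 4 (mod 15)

1549

gcd(145, 65) = 5 and 5 | (54 − 99), so the pair is consistent; merging gives n ≡ 1549 (mod 1885), where 1885 = lcm(145, 65).
gcd(1885, 15) = 5 and 5 | (4 − 1549), so the pair is consistent; merging gives n ≡ 1549 (mod 5655), where 5655 = lcm(1885, 15).
The solution is unique modulo lcm(145, 65, 15) = 5655.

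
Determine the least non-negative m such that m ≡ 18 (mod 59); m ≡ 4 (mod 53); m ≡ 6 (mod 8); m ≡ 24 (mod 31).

The moduli are pairwise coprime; N = 59·53·8·31 = 775496.
N/59 = 13144; 13144 ≡ 46 (mod 59); 46·9 ≡ 1, so inverse 9.
N/53 = 14632; 14632 ≡ 4 (mod 53); 4·40 ≡ 1, so inverse 40.
N/8 = 96937; 96937 ≡ 1 (mod 8), inverse 1.
N/31 = 25016; 25016 ≡ 30 (mod 31); 30·30 ≡ 1, so inverse 30.
m ≡ 18·13144·9 + 4·14632·40 + 6·96937·1 + 24·25016·30 = 23063590.
23063590 mod 775496 = 574206.

574206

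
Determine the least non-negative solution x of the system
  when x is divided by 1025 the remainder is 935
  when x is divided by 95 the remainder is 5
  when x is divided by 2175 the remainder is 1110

Combine the congruences pairwise.
gcd(1025, 95) = 5 and 5 | (5 − 935), so the pair is consistent; merging gives x ≡ 19385 (mod 19475), where 19475 = lcm(1025, 95).
gcd(19475, 2175) = 25 and 25 | (1110 − 19385), so the pair is consistent; merging gives x ≡ 1460535 (mod 1694325), where 1694325 = lcm(19475, 2175).
The solution is unique modulo lcm(1025, 95, 2175) = 1694325.

1460535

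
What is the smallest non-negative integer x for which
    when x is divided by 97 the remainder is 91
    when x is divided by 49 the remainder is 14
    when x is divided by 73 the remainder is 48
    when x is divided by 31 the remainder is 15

2830842

Combine the congruences pairwise.
From x ≡ 91 (mod 97) write x = 91 + 97t. Substituting into x ≡ 14 (mod 49) gives 97t ≡ 21 (mod 49), and since 48⁻¹ ≡ 48 (mod 49), t ≡ 28. Hence x ≡ 91 + 97·28 = 2807 (mod 4753).
From x ≡ 2807 (mod 4753) write x = 2807 + 4753t. Substituting into x ≡ 48 (mod 73) gives 4753t ≡ 15 (mod 73), and since 8⁻¹ ≡ 64 (mod 73), t ≡ 11. Hence x ≡ 2807 + 4753·11 = 55090 (mod 346969).
From x ≡ 55090 (mod 346969) write x = 55090 + 346969t. Substituting into x ≡ 15 (mod 31) gives 346969t ≡ 12 (mod 31), and since 17⁻¹ ≡ 11 (mod 31), t ≡ 8. Hence x ≡ 55090 + 346969·8 = 2830842 (mod 10756039).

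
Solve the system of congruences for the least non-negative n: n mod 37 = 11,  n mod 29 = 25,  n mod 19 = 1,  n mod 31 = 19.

43264

From n ≡ 11 (mod 37) write n = 11 + 37t. Substituting into n ≡ 25 (mod 29) gives 37t ≡ 14 (mod 29), and since 8⁻¹ ≡ 11 (mod 29), t ≡ 9. Hence n ≡ 11 + 37·9 = 344 (mod 1073).
From n ≡ 344 (mod 1073) write n = 344 + 1073t. Substituting into n ≡ 1 (mod 19) gives 1073t ≡ 18 (mod 19), and since 9⁻¹ ≡ 17 (mod 19), t ≡ 2. Hence n ≡ 344 + 1073·2 = 2490 (mod 20387).
From n ≡ 2490 (mod 20387) write n = 2490 + 20387t. Substituting into n ≡ 19 (mod 31) gives 20387t ≡ 9 (mod 31), and since 20⁻¹ ≡ 14 (mod 31), t ≡ 2. Hence n ≡ 2490 + 20387·2 = 43264 (mod 631997).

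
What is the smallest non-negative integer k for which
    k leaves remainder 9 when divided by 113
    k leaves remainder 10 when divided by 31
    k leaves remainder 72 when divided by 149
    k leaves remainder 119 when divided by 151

The moduli are pairwise coprime; N = 113·31·149·151 = 78813997.
N/113 = 697469; 697469 ≡ 33 (mod 113); 33·24 ≡ 1, so inverse 24.
N/31 = 2542387; 2542387 ≡ 15 (mod 31); 15·29 ≡ 1, so inverse 29.
N/149 = 528953; 528953 ≡ 3 (mod 149); 3·50 ≡ 1, so inverse 50.
N/151 = 521947; 521947 ≡ 91 (mod 151); 91·78 ≡ 1, so inverse 78.
k ≡ 9·697469·24 + 10·2542387·29 + 72·528953·50 + 119·521947·78 = 7636888388.
7636888388 mod 78813997 = 70744676.

70744676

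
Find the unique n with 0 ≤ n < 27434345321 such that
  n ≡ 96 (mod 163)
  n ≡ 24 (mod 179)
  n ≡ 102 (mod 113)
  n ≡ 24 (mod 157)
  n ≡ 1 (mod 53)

The moduli are pairwise coprime; M = 163·179·113·157·53 = 27434345321.
M/163 = 168308867; 168308867 ≡ 120 (mod 163); 120·72 ≡ 1, so inverse 72.
M/179 = 153264499; 153264499 ≡ 45 (mod 179); 45·4 ≡ 1, so inverse 4.
M/113 = 242781817; 242781817 ≡ 74 (mod 113); 74·84 ≡ 1, so inverse 84.
M/157 = 174741053; 174741053 ≡ 53 (mod 157); 53·80 ≡ 1, so inverse 80.
M/53 = 517629157; 517629157 ≡ 46 (mod 53); 46·15 ≡ 1, so inverse 15.
n ≡ 96·168308867·72 + 24·153264499·4 + 102·242781817·84 + 24·174741053·80 + 1·517629157·15 = 3601486147779.
3601486147779 mod 27434345321 = 7586910728.

7586910728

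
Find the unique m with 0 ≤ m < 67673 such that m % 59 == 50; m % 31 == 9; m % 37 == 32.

49020

The moduli are pairwise coprime; N = 59·31·37 = 67673.
N/59 = 1147; 1147 ≡ 26 (mod 59); 26·25 ≡ 1, so inverse 25.
N/31 = 2183; 2183 ≡ 13 (mod 31); 13·12 ≡ 1, so inverse 12.
N/37 = 1829; 1829 ≡ 16 (mod 37); 16·7 ≡ 1, so inverse 7.
m ≡ 50·1147·25 + 9·2183·12 + 32·1829·7 = 2079210.
2079210 mod 67673 = 49020.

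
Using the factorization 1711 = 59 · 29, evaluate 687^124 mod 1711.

Mod 59: 687 ≡ 38; by Fermat, exponent reduces to 124 mod 58 = 8; 38^8 ≡ 53 (mod 59).
Mod 29: 687 ≡ 20; by Fermat, exponent reduces to 124 mod 28 = 12; 20^12 ≡ 24 (mod 29).
Combine by CRT: x ≡ 53 (mod 59), x ≡ 24 (mod 29) ⇒ x ≡ 53 (mod 1711).

53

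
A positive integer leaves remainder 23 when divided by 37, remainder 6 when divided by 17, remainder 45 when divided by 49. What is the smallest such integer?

Combine the congruences pairwise.
From m ≡ 23 (mod 37) write m = 23 + 37t. Substituting into m ≡ 6 (mod 17) gives 37t ≡ 0 (mod 17), and since 3⁻¹ ≡ 6 (mod 17), t ≡ 0. Hence m ≡ 23 + 37·0 = 23 (mod 629).
From m ≡ 23 (mod 629) write m = 23 + 629t. Substituting into m ≡ 45 (mod 49) gives 629t ≡ 22 (mod 49), and since 41⁻¹ ≡ 6 (mod 49), t ≡ 34. Hence m ≡ 23 + 629·34 = 21409 (mod 30821).

21409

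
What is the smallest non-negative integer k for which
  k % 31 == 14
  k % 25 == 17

From k ≡ 14 (mod 31) write k = 14 + 31t. Substituting into k ≡ 17 (mod 25) gives 31t ≡ 3 (mod 25), and since 6⁻¹ ≡ 21 (mod 25), t ≡ 13. Hence k ≡ 14 + 31·13 = 417 (mod 775).

417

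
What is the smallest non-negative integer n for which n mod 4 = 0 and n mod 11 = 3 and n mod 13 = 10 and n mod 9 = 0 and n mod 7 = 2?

The moduli are pairwise coprime; M = 4·11·13·9·7 = 36036.
M/4 = 9009; 9009 ≡ 1 (mod 4), inverse 1.
M/11 = 3276; 3276 ≡ 9 (mod 11); 9·5 ≡ 1, so inverse 5.
M/13 = 2772; 2772 ≡ 3 (mod 13); 3·9 ≡ 1, so inverse 9.
M/9 = 4004; 4004 ≡ 8 (mod 9); 8·8 ≡ 1, so inverse 8.
M/7 = 5148; 5148 ≡ 3 (mod 7); 3·5 ≡ 1, so inverse 5.
n ≡ 0·9009·1 + 3·3276·5 + 10·2772·9 + 0·4004·8 + 2·5148·5 = 350100.
350100 mod 36036 = 25776.

25776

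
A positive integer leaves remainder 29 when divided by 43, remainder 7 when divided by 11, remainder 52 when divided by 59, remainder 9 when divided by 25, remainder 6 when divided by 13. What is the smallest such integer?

2606259

The moduli are pairwise coprime; N = 43·11·59·25·13 = 9069775.
N/43 = 210925; 210925 ≡ 10 (mod 43); 10·13 ≡ 1, so inverse 13.
N/11 = 824525; 824525 ≡ 9 (mod 11); 9·5 ≡ 1, so inverse 5.
N/59 = 153725; 153725 ≡ 30 (mod 59); 30·2 ≡ 1, so inverse 2.
N/25 = 362791; 362791 ≡ 16 (mod 25); 16·11 ≡ 1, so inverse 11.
N/13 = 697675; 697675 ≡ 4 (mod 13); 4·10 ≡ 1, so inverse 10.
m ≡ 29·210925·13 + 7·824525·5 + 52·153725·2 + 9·362791·11 + 6·697675·10 = 202141309.
202141309 mod 9069775 = 2606259.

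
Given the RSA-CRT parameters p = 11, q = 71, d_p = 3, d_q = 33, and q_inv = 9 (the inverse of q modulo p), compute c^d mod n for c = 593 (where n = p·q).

76

m₁ = c^(d_p) mod p: c ≡ 10 (mod 11), and 10^3 mod 11 = 10.
m₂ = c^(d_q) mod q: c ≡ 25 (mod 71), and 25^33 mod 71 = 5.
h = q_inv·(m₁ − m₂) mod p = 9·(10 − 5) mod 11 = 1.
m = m₂ + h·q = 5 + 1·71 = 76.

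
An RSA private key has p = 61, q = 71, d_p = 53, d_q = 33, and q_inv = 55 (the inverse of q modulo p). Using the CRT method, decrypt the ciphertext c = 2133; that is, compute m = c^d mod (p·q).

3487

m₁ = c^(d_p) mod p: c ≡ 59 (mod 61), and 59^53 mod 61 = 10.
m₂ = c^(d_q) mod q: c ≡ 3 (mod 71), and 3^33 mod 71 = 8.
h = q_inv·(m₁ − m₂) mod p = 55·(10 − 8) mod 61 = 49.
m = m₂ + h·q = 8 + 49·71 = 3487.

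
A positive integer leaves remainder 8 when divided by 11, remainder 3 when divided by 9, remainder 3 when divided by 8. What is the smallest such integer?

723

The moduli are pairwise coprime; N = 11·9·8 = 792.
N/11 = 72; 72 ≡ 6 (mod 11); 6·2 ≡ 1, so inverse 2.
N/9 = 88; 88 ≡ 7 (mod 9); 7·4 ≡ 1, so inverse 4.
N/8 = 99; 99 ≡ 3 (mod 8); 3·3 ≡ 1, so inverse 3.
m ≡ 8·72·2 + 3·88·4 + 3·99·3 = 3099.
3099 mod 792 = 723.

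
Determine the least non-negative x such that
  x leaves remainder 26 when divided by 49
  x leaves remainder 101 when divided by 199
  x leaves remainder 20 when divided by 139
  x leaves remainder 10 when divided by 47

Combine the congruences pairwise.
From x ≡ 26 (mod 49) write x = 26 + 49t. Substituting into x ≡ 101 (mod 199) gives 49t ≡ 75 (mod 199), and since 49⁻¹ ≡ 65 (mod 199), t ≡ 99. Hence x ≡ 26 + 49·99 = 4877 (mod 9751).
From x ≡ 4877 (mod 9751) write x = 4877 + 9751t. Substituting into x ≡ 20 (mod 139) gives 9751t ≡ 8 (mod 139), and since 21⁻¹ ≡ 53 (mod 139), t ≡ 7. Hence x ≡ 4877 + 9751·7 = 73134 (mod 1355389).
From x ≡ 73134 (mod 1355389) write x = 73134 + 1355389t. Substituting into x ≡ 10 (mod 47) gives 1355389t ≡ 8 (mod 47), and since 3⁻¹ ≡ 16 (mod 47), t ≡ 34. Hence x ≡ 73134 + 1355389·34 = 46156360 (mod 63703283).

46156360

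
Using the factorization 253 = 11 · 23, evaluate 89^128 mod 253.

Mod 11: 89 ≡ 1; by Fermat, exponent reduces to 128 mod 10 = 8; 1^8 ≡ 1 (mod 11).
Mod 23: 89 ≡ 20; by Fermat, exponent reduces to 128 mod 22 = 18; 20^18 ≡ 2 (mod 23).
Combine by CRT: x ≡ 1 (mod 11), x ≡ 2 (mod 23) ⇒ x ≡ 232 (mod 253).

232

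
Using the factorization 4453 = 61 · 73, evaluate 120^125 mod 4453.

3079

Mod 61: 120 ≡ 59; by Fermat, exponent reduces to 125 mod 60 = 5; 59^5 ≡ 29 (mod 61).
Mod 73: 120 ≡ 47; by Fermat, exponent reduces to 125 mod 72 = 53; 47^53 ≡ 13 (mod 73).
Combine by CRT: x ≡ 29 (mod 61), x ≡ 13 (mod 73) ⇒ x ≡ 3079 (mod 4453).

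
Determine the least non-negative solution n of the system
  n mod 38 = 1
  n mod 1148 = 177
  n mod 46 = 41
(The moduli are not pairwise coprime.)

236665

Combine the congruences pairwise.
gcd(38, 1148) = 2 and 2 | (177 − 1), so the pair is consistent; merging gives n ≡ 18545 (mod 21812), where 21812 = lcm(38, 1148).
gcd(21812, 46) = 2 and 2 | (41 − 18545), so the pair is consistent; merging gives n ≡ 236665 (mod 501676), where 501676 = lcm(21812, 46).
The solution is unique modulo lcm(38, 1148, 46) = 501676.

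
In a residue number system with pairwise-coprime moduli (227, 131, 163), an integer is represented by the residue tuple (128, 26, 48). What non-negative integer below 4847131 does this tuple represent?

4837725

The moduli are pairwise coprime; N = 227·131·163 = 4847131.
N/227 = 21353; 21353 ≡ 15 (mod 227); 15·106 ≡ 1, so inverse 106.
N/131 = 37001; 37001 ≡ 59 (mod 131); 59·20 ≡ 1, so inverse 20.
N/163 = 29737; 29737 ≡ 71 (mod 163); 71·62 ≡ 1, so inverse 62.
x ≡ 128·21353·106 + 26·37001·20 + 48·29737·62 = 397455336.
397455336 mod 4847131 = 4837725.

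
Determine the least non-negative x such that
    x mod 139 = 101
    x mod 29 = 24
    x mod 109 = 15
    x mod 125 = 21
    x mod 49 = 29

756390146

From x ≡ 101 (mod 139) write x = 101 + 139t. Substituting into x ≡ 24 (mod 29) gives 139t ≡ 10 (mod 29), and since 23⁻¹ ≡ 24 (mod 29), t ≡ 8. Hence x ≡ 101 + 139·8 = 1213 (mod 4031).
From x ≡ 1213 (mod 4031) write x = 1213 + 4031t. Substituting into x ≡ 15 (mod 109) gives 4031t ≡ 1 (mod 109), and since 107⁻¹ ≡ 54 (mod 109), t ≡ 54. Hence x ≡ 1213 + 4031·54 = 218887 (mod 439379).
From x ≡ 218887 (mod 439379) write x = 218887 + 439379t. Substituting into x ≡ 21 (mod 125) gives 439379t ≡ 9 (mod 125), and since 4⁻¹ ≡ 94 (mod 125), t ≡ 96. Hence x ≡ 218887 + 439379·96 = 42399271 (mod 54922375).
From x ≡ 42399271 (mod 54922375) write x = 42399271 + 54922375t. Substituting into x ≡ 29 (mod 49) gives 54922375t ≡ 17 (mod 49), and since 39⁻¹ ≡ 44 (mod 49), t ≡ 13. Hence x ≡ 42399271 + 54922375·13 = 756390146 (mod 2691196375).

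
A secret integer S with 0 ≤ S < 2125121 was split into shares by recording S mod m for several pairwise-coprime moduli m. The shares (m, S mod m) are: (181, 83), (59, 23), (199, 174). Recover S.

1802119

Combine the congruences pairwise.
From S ≡ 83 (mod 181) write S = 83 + 181t. Substituting into S ≡ 23 (mod 59) gives 181t ≡ 58 (mod 59), and since 4⁻¹ ≡ 15 (mod 59), t ≡ 44. Hence S ≡ 83 + 181·44 = 8047 (mod 10679).
From S ≡ 8047 (mod 10679) write S = 8047 + 10679t. Substituting into S ≡ 174 (mod 199) gives 10679t ≡ 87 (mod 199), and since 132⁻¹ ≡ 98 (mod 199), t ≡ 168. Hence S ≡ 8047 + 10679·168 = 1802119 (mod 2125121).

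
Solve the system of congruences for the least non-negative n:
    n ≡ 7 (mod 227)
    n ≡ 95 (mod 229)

From n ≡ 7 (mod 227) write n = 7 + 227t. Substituting into n ≡ 95 (mod 229) gives 227t ≡ 88 (mod 229), and since 227⁻¹ ≡ 114 (mod 229), t ≡ 185. Hence n ≡ 7 + 227·185 = 42002 (mod 51983).

42002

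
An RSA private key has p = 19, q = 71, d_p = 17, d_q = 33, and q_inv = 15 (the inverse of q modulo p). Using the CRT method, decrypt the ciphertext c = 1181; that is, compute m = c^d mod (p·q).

m₁ = c^(d_p) mod p: c ≡ 3 (mod 19), and 3^17 mod 19 = 13.
m₂ = c^(d_q) mod q: c ≡ 45 (mod 71), and 45^33 mod 71 = 48.
h = q_inv·(m₁ − m₂) mod p = 15·(13 − 48) mod 19 = 7.
m = m₂ + h·q = 48 + 7·71 = 545.

545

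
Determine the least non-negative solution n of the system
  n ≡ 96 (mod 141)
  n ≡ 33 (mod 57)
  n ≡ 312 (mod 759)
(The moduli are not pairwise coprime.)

139968

gcd(141, 57) = 3 and 3 | (33 − 96), so the pair is consistent; merging gives n ≡ 660 (mod 2679), where 2679 = lcm(141, 57).
gcd(2679, 759) = 3 and 3 | (312 − 660), so the pair is consistent; merging gives n ≡ 139968 (mod 677787), where 677787 = lcm(2679, 759).
The solution is unique modulo lcm(141, 57, 759) = 677787.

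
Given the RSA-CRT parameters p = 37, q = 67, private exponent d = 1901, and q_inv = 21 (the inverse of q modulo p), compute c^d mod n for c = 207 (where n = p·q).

1462

d_p = d mod (p−1) = 1901 mod 36 = 29; d_q = d mod (q−1) = 53.
m₁ = c^(d_p) mod p: c ≡ 22 (mod 37), and 22^29 mod 37 = 19.
m₂ = c^(d_q) mod q: c ≡ 6 (mod 67), and 6^53 mod 67 = 55.
h = q_inv·(m₁ − m₂) mod p = 21·(19 − 55) mod 37 = 21.
m = m₂ + h·q = 55 + 21·67 = 1462.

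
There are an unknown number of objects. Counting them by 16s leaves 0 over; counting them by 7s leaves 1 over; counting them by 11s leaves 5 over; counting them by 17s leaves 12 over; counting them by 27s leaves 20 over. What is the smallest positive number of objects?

476624

The moduli are pairwise coprime; M = 16·7·11·17·27 = 565488.
M/16 = 35343; 35343 ≡ 15 (mod 16); 15·15 ≡ 1, so inverse 15.
M/7 = 80784; 80784 ≡ 4 (mod 7); 4·2 ≡ 1, so inverse 2.
M/11 = 51408; 51408 ≡ 5 (mod 11); 5·9 ≡ 1, so inverse 9.
M/17 = 33264; 33264 ≡ 12 (mod 17); 12·10 ≡ 1, so inverse 10.
M/27 = 20944; 20944 ≡ 19 (mod 27); 19·10 ≡ 1, so inverse 10.
N ≡ 0·35343·15 + 1·80784·2 + 5·51408·9 + 12·33264·10 + 20·20944·10 = 10655408.
10655408 mod 565488 = 476624.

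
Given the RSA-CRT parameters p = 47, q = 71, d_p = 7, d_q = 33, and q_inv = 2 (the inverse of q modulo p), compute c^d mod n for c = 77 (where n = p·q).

2629

m₁ = c^(d_p) mod p: c ≡ 30 (mod 47), and 30^7 mod 47 = 44.
m₂ = c^(d_q) mod q: c ≡ 6 (mod 71), and 6^33 mod 71 = 2.
h = q_inv·(m₁ − m₂) mod p = 2·(44 − 2) mod 47 = 37.
m = m₂ + h·q = 2 + 37·71 = 2629.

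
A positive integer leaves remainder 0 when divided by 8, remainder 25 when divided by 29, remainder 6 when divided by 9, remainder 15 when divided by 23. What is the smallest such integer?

The moduli are pairwise coprime; M = 8·29·9·23 = 48024.
M/8 = 6003; 6003 ≡ 3 (mod 8); 3·3 ≡ 1, so inverse 3.
M/29 = 1656; 1656 ≡ 3 (mod 29); 3·10 ≡ 1, so inverse 10.
M/9 = 5336; 5336 ≡ 8 (mod 9); 8·8 ≡ 1, so inverse 8.
M/23 = 2088; 2088 ≡ 18 (mod 23); 18·9 ≡ 1, so inverse 9.
N ≡ 0·6003·3 + 25·1656·10 + 6·5336·8 + 15·2088·9 = 952008.
952008 mod 48024 = 39552.

39552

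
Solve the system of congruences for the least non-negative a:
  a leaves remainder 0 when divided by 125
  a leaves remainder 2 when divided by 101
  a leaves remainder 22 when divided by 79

411375

The moduli are pairwise coprime; N = 125·101·79 = 997375.
N/125 = 7979; 7979 ≡ 104 (mod 125); 104·119 ≡ 1, so inverse 119.
N/101 = 9875; 9875 ≡ 78 (mod 101); 78·79 ≡ 1, so inverse 79.
N/79 = 12625; 12625 ≡ 64 (mod 79); 64·21 ≡ 1, so inverse 21.
a ≡ 0·7979·119 + 2·9875·79 + 22·12625·21 = 7393000.
7393000 mod 997375 = 411375.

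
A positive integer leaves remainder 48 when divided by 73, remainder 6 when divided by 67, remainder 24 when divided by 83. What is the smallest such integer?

Combine the congruences pairwise.
From N ≡ 48 (mod 73) write N = 48 + 73t. Substituting into N ≡ 6 (mod 67) gives 73t ≡ 25 (mod 67), and since 6⁻¹ ≡ 56 (mod 67), t ≡ 60. Hence N ≡ 48 + 73·60 = 4428 (mod 4891).
From N ≡ 4428 (mod 4891) write N = 4428 + 4891t. Substituting into N ≡ 24 (mod 83) gives 4891t ≡ 78 (mod 83), and since 77⁻¹ ≡ 69 (mod 83), t ≡ 70. Hence N ≡ 4428 + 4891·70 = 346798 (mod 405953).

346798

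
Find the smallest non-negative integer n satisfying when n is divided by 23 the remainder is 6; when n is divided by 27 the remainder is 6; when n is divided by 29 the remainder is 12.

9321

The moduli are pairwise coprime; M = 23·27·29 = 18009.
M/23 = 783; 783 ≡ 1 (mod 23), inverse 1.
M/27 = 667; 667 ≡ 19 (mod 27); 19·10 ≡ 1, so inverse 10.
M/29 = 621; 621 ≡ 12 (mod 29); 12·17 ≡ 1, so inverse 17.
n ≡ 6·783·1 + 6·667·10 + 12·621·17 = 171402.
171402 mod 18009 = 9321.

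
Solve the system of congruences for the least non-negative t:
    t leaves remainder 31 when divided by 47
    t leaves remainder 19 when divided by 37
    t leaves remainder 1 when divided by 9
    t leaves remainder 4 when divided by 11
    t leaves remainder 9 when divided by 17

The moduli are pairwise coprime; N = 47·37·9·11·17 = 2926737.
N/47 = 62271; 62271 ≡ 43 (mod 47); 43·35 ≡ 1, so inverse 35.
N/37 = 79101; 79101 ≡ 32 (mod 37); 32·22 ≡ 1, so inverse 22.
N/9 = 325193; 325193 ≡ 5 (mod 9); 5·2 ≡ 1, so inverse 2.
N/11 = 266067; 266067 ≡ 10 (mod 11); 10·10 ≡ 1, so inverse 10.
N/17 = 172161; 172161 ≡ 2 (mod 17); 2·9 ≡ 1, so inverse 9.
t ≡ 31·62271·35 + 19·79101·22 + 1·325193·2 + 4·266067·10 + 9·172161·9 = 125866360.
125866360 mod 2926737 = 16669.

16669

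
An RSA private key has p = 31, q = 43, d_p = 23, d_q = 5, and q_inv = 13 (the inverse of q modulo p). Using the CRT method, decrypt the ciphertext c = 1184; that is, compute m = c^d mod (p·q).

1049

m₁ = c^(d_p) mod p: c ≡ 6 (mod 31), and 6^23 mod 31 = 26.
m₂ = c^(d_q) mod q: c ≡ 23 (mod 43), and 23^5 mod 43 = 17.
h = q_inv·(m₁ − m₂) mod p = 13·(26 − 17) mod 31 = 24.
m = m₂ + h·q = 17 + 24·43 = 1049.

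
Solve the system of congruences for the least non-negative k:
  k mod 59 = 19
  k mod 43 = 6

Combine the congruences pairwise.
From k ≡ 19 (mod 59) write k = 19 + 59t. Substituting into k ≡ 6 (mod 43) gives 59t ≡ 30 (mod 43), and since 16⁻¹ ≡ 35 (mod 43), t ≡ 18. Hence k ≡ 19 + 59·18 = 1081 (mod 2537).

1081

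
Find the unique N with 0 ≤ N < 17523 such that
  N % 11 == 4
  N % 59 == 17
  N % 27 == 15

The moduli are pairwise coprime; M = 11·59·27 = 17523.
M/11 = 1593; 1593 ≡ 9 (mod 11); 9·5 ≡ 1, so inverse 5.
M/59 = 297; 297 ≡ 2 (mod 59); 2·30 ≡ 1, so inverse 30.
M/27 = 649; 649 ≡ 1 (mod 27), inverse 1.
N ≡ 4·1593·5 + 17·297·30 + 15·649·1 = 193065.
193065 mod 17523 = 312.

312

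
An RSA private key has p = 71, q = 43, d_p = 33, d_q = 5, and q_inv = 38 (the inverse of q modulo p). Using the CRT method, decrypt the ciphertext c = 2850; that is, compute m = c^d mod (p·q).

m₁ = c^(d_p) mod p: c ≡ 10 (mod 71), and 10^33 mod 71 = 49.
m₂ = c^(d_q) mod q: c ≡ 12 (mod 43), and 12^5 mod 43 = 34.
h = q_inv·(m₁ − m₂) mod p = 38·(49 − 34) mod 71 = 2.
m = m₂ + h·q = 34 + 2·43 = 120.

120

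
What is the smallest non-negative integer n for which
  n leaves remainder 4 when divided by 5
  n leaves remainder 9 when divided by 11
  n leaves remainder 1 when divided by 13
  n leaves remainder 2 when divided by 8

The moduli are pairwise coprime; M = 5·11·13·8 = 5720.
M/5 = 1144; 1144 ≡ 4 (mod 5); 4·4 ≡ 1, so inverse 4.
M/11 = 520; 520 ≡ 3 (mod 11); 3·4 ≡ 1, so inverse 4.
M/13 = 440; 440 ≡ 11 (mod 13); 11·6 ≡ 1, so inverse 6.
M/8 = 715; 715 ≡ 3 (mod 8); 3·3 ≡ 1, so inverse 3.
n ≡ 4·1144·4 + 9·520·4 + 1·440·6 + 2·715·3 = 43954.
43954 mod 5720 = 3914.

3914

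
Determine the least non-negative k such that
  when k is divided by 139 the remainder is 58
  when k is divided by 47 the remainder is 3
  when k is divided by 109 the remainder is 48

20213

The moduli are pairwise coprime; N = 139·47·109 = 712097.
N/139 = 5123; 5123 ≡ 119 (mod 139); 119·132 ≡ 1, so inverse 132.
N/47 = 15151; 15151 ≡ 17 (mod 47); 17·36 ≡ 1, so inverse 36.
N/109 = 6533; 6533 ≡ 102 (mod 109); 102·31 ≡ 1, so inverse 31.
k ≡ 58·5123·132 + 3·15151·36 + 48·6533·31 = 50579100.
50579100 mod 712097 = 20213.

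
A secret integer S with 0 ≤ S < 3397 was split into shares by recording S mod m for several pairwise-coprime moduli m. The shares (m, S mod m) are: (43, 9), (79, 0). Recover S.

869

From S ≡ 9 (mod 43) write S = 9 + 43t. Substituting into S ≡ 0 (mod 79) gives 43t ≡ 70 (mod 79), and since 43⁻¹ ≡ 68 (mod 79), t ≡ 20. Hence S ≡ 9 + 43·20 = 869 (mod 3397).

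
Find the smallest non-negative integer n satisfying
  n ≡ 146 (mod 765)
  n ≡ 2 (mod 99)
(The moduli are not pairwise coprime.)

7031

gcd(765, 99) = 9 and 9 | (2 − 146), so the pair is consistent; merging gives n ≡ 7031 (mod 8415), where 8415 = lcm(765, 99).
The solution is unique modulo lcm(765, 99) = 8415.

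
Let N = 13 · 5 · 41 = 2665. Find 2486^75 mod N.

Mod 13: 2486 ≡ 3; by Fermat, exponent reduces to 75 mod 12 = 3; 3^3 ≡ 1 (mod 13).
Mod 5: 2486 ≡ 1; by Fermat, exponent reduces to 75 mod 4 = 3; 1^3 ≡ 1 (mod 5).
Mod 41: 2486 ≡ 26; by Fermat, exponent reduces to 75 mod 40 = 35; 26^35 ≡ 38 (mod 41).
Combine by CRT: x ≡ 1 (mod 13), x ≡ 1 (mod 5), x ≡ 38 (mod 41) ⇒ x ≡ 2211 (mod 2665).

2211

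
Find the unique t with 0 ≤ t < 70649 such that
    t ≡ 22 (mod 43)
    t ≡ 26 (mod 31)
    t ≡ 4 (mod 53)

The moduli are pairwise coprime; N = 43·31·53 = 70649.
N/43 = 1643; 1643 ≡ 9 (mod 43); 9·24 ≡ 1, so inverse 24.
N/31 = 2279; 2279 ≡ 16 (mod 31); 16·2 ≡ 1, so inverse 2.
N/53 = 1333; 1333 ≡ 8 (mod 53); 8·20 ≡ 1, so inverse 20.
t ≡ 22·1643·24 + 26·2279·2 + 4·1333·20 = 1092652.
1092652 mod 70649 = 32917.

32917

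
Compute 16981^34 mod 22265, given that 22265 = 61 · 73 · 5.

Mod 61: 16981 ≡ 23; 23^34 ≡ 27 (mod 61).
Mod 73: 16981 ≡ 45; 45^34 ≡ 50 (mod 73).
Mod 5: 16981 ≡ 1; by Fermat, exponent reduces to 34 mod 4 = 2; 1^2 ≡ 1 (mod 5).
Combine by CRT: x ≡ 27 (mod 61), x ≡ 50 (mod 73), x ≡ 1 (mod 5) ⇒ x ≡ 17351 (mod 22265).

17351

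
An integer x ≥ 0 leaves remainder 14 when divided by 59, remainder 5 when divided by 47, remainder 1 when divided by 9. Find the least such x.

The moduli are pairwise coprime; N = 59·47·9 = 24957.
N/59 = 423; 423 ≡ 10 (mod 59); 10·6 ≡ 1, so inverse 6.
N/47 = 531; 531 ≡ 14 (mod 47); 14·37 ≡ 1, so inverse 37.
N/9 = 2773; 2773 ≡ 1 (mod 9), inverse 1.
x ≡ 14·423·6 + 5·531·37 + 1·2773·1 = 136540.
136540 mod 24957 = 11755.

11755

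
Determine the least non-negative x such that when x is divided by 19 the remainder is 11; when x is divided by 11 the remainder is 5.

49

From x ≡ 11 (mod 19) write x = 11 + 19t. Substituting into x ≡ 5 (mod 11) gives 19t ≡ 5 (mod 11), and since 8⁻¹ ≡ 7 (mod 11), t ≡ 2. Hence x ≡ 11 + 19·2 = 49 (mod 209).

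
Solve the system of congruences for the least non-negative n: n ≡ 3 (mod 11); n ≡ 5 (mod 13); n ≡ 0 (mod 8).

The moduli are pairwise coprime; M = 11·13·8 = 1144.
M/11 = 104; 104 ≡ 5 (mod 11); 5·9 ≡ 1, so inverse 9.
M/13 = 88; 88 ≡ 10 (mod 13); 10·4 ≡ 1, so inverse 4.
M/8 = 143; 143 ≡ 7 (mod 8); 7·7 ≡ 1, so inverse 7.
n ≡ 3·104·9 + 5·88·4 + 0·143·7 = 4568.
4568 mod 1144 = 1136.

1136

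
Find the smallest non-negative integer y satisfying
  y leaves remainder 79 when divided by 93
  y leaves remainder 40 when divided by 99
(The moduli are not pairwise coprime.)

Combine the congruences pairwise.
gcd(93, 99) = 3 and 3 | (40 − 79), so the pair is consistent; merging gives y ≡ 2218 (mod 3069), where 3069 = lcm(93, 99).
The solution is unique modulo lcm(93, 99) = 3069.

2218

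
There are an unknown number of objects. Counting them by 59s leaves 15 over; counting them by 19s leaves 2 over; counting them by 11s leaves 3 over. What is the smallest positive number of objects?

From N ≡ 15 (mod 59) write N = 15 + 59t. Substituting into N ≡ 2 (mod 19) gives 59t ≡ 6 (mod 19), and since 2⁻¹ ≡ 10 (mod 19), t ≡ 3. Hence N ≡ 15 + 59·3 = 192 (mod 1121).
From N ≡ 192 (mod 1121) write N = 192 + 1121t. Substituting into N ≡ 3 (mod 11) gives 1121t ≡ 9 (mod 11), and since 10⁻¹ ≡ 10 (mod 11), t ≡ 2. Hence N ≡ 192 + 1121·2 = 2434 (mod 12331).

2434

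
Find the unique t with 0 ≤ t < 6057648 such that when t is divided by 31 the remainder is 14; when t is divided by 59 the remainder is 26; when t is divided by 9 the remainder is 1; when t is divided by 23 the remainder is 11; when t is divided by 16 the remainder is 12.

From t ≡ 14 (mod 31) write t = 14 + 31s. Substituting into t ≡ 26 (mod 59) gives 31s ≡ 12 (mod 59), and since 31⁻¹ ≡ 40 (mod 59), s ≡ 8. Hence t ≡ 14 + 31·8 = 262 (mod 1829).
From t ≡ 262 (mod 1829) write t = 262 + 1829s. Substituting into t ≡ 1 (mod 9) gives 1829s ≡ 0 (mod 9), and since 2⁻¹ ≡ 5 (mod 9), s ≡ 0. Hence t ≡ 262 + 1829·0 = 262 (mod 16461).
From t ≡ 262 (mod 16461) write t = 262 + 16461s. Substituting into t ≡ 11 (mod 23) gives 16461s ≡ 2 (mod 23), and since 16⁻¹ ≡ 13 (mod 23), s ≡ 3. Hence t ≡ 262 + 16461·3 = 49645 (mod 378603).
From t ≡ 49645 (mod 378603) write t = 49645 + 378603s. Substituting into t ≡ 12 (mod 16) gives 378603s ≡ 15 (mod 16), and since 11⁻¹ ≡ 3 (mod 16), s ≡ 13. Hence t ≡ 49645 + 378603·13 = 4971484 (mod 6057648).

4971484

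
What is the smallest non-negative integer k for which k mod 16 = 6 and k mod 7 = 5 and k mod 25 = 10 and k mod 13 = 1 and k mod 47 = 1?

561510

Combine the congruences pairwise.
From k ≡ 6 (mod 16) write k = 6 + 16t. Substituting into k ≡ 5 (mod 7) gives 16t ≡ 6 (mod 7), and since 2⁻¹ ≡ 4 (mod 7), t ≡ 3. Hence k ≡ 6 + 16·3 = 54 (mod 112).
From k ≡ 54 (mod 112) write k = 54 + 112t. Substituting into k ≡ 10 (mod 25) gives 112t ≡ 6 (mod 25), and since 12⁻¹ ≡ 23 (mod 25), t ≡ 13. Hence k ≡ 54 + 112·13 = 1510 (mod 2800).
From k ≡ 1510 (mod 2800) write k = 1510 + 2800t. Substituting into k ≡ 1 (mod 13) gives 2800t ≡ 12 (mod 13), and since 5⁻¹ ≡ 8 (mod 13), t ≡ 5. Hence k ≡ 1510 + 2800·5 = 15510 (mod 36400).
From k ≡ 15510 (mod 36400) write k = 15510 + 36400t. Substituting into k ≡ 1 (mod 47) gives 36400t ≡ 1 (mod 47), and since 22⁻¹ ≡ 15 (mod 47), t ≡ 15. Hence k ≡ 15510 + 36400·15 = 561510 (mod 1710800).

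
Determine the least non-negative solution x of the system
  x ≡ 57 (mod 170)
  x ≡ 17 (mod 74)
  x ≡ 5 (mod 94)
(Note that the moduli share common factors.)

gcd(170, 74) = 2 and 2 | (17 − 57), so the pair is consistent; merging gives x ≡ 2607 (mod 6290), where 6290 = lcm(170, 74).
gcd(6290, 94) = 2 and 2 | (5 − 2607), so the pair is consistent; merging gives x ≡ 52927 (mod 295630), where 295630 = lcm(6290, 94).
The solution is unique modulo lcm(170, 74, 94) = 295630.

52927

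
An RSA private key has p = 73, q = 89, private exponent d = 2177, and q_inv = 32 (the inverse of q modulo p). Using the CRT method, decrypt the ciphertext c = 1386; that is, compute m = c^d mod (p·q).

d_p = d mod (p−1) = 2177 mod 72 = 17; d_q = d mod (q−1) = 65.
m₁ = c^(d_p) mod p: c ≡ 72 (mod 73), and 72^17 mod 73 = 72.
m₂ = c^(d_q) mod q: c ≡ 51 (mod 89), and 51^65 mod 89 = 60.
h = q_inv·(m₁ − m₂) mod p = 32·(72 − 60) mod 73 = 19.
m = m₂ + h·q = 60 + 19·89 = 1751.

1751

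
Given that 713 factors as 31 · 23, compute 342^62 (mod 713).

94

Mod 31: 342 ≡ 1; by Fermat, exponent reduces to 62 mod 30 = 2; 1^2 ≡ 1 (mod 31).
Mod 23: 342 ≡ 20; by Fermat, exponent reduces to 62 mod 22 = 18; 20^18 ≡ 2 (mod 23).
Combine by CRT: x ≡ 1 (mod 31), x ≡ 2 (mod 23) ⇒ x ≡ 94 (mod 713).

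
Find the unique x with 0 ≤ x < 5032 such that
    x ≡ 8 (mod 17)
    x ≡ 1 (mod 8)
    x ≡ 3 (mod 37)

1113

The moduli are pairwise coprime; N = 17·8·37 = 5032.
N/17 = 296; 296 ≡ 7 (mod 17); 7·5 ≡ 1, so inverse 5.
N/8 = 629; 629 ≡ 5 (mod 8); 5·5 ≡ 1, so inverse 5.
N/37 = 136; 136 ≡ 25 (mod 37); 25·3 ≡ 1, so inverse 3.
x ≡ 8·296·5 + 1·629·5 + 3·136·3 = 16209.
16209 mod 5032 = 1113.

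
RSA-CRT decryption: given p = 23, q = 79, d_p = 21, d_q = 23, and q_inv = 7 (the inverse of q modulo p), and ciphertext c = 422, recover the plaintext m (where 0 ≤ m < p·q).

1613

m₁ = c^(d_p) mod p: c ≡ 8 (mod 23), and 8^21 mod 23 = 3.
m₂ = c^(d_q) mod q: c ≡ 27 (mod 79), and 27^23 mod 79 = 33.
h = q_inv·(m₁ − m₂) mod p = 7·(3 − 33) mod 23 = 20.
m = m₂ + h·q = 33 + 20·79 = 1613.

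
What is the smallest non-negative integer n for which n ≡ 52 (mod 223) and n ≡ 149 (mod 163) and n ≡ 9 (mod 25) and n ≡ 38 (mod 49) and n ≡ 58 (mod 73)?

The moduli are pairwise coprime; M = 223·163·25·49·73 = 3250509325.
M/223 = 14576275; 14576275 ≡ 103 (mod 223); 103·13 ≡ 1, so inverse 13.
M/163 = 19941775; 19941775 ≡ 29 (mod 163); 29·45 ≡ 1, so inverse 45.
M/25 = 130020373; 130020373 ≡ 23 (mod 25); 23·12 ≡ 1, so inverse 12.
M/49 = 66336925; 66336925 ≡ 39 (mod 49); 39·44 ≡ 1, so inverse 44.
M/73 = 44527525; 44527525 ≡ 7 (mod 73); 7·21 ≡ 1, so inverse 21.
n ≡ 52·14576275·13 + 149·19941775·45 + 9·130020373·12 + 38·66336925·44 + 58·44527525·21 = 322755227609.
322755227609 mod 3250509325 = 954804434.

954804434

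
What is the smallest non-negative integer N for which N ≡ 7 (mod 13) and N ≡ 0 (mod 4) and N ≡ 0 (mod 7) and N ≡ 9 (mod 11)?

1736

The moduli are pairwise coprime; M = 13·4·7·11 = 4004.
M/13 = 308; 308 ≡ 9 (mod 13); 9·3 ≡ 1, so inverse 3.
M/4 = 1001; 1001 ≡ 1 (mod 4), inverse 1.
M/7 = 572; 572 ≡ 5 (mod 7); 5·3 ≡ 1, so inverse 3.
M/11 = 364; 364 ≡ 1 (mod 11), inverse 1.
N ≡ 7·308·3 + 0·1001·1 + 0·572·3 + 9·364·1 = 9744.
9744 mod 4004 = 1736.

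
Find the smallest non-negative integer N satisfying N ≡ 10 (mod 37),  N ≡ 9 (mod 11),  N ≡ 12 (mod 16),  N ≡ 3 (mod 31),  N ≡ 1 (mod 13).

The moduli are pairwise coprime; M = 37·11·16·31·13 = 2624336.
M/37 = 70928; 70928 ≡ 36 (mod 37); 36·36 ≡ 1, so inverse 36.
M/11 = 238576; 238576 ≡ 8 (mod 11); 8·7 ≡ 1, so inverse 7.
M/16 = 164021; 164021 ≡ 5 (mod 16); 5·13 ≡ 1, so inverse 13.
M/31 = 84656; 84656 ≡ 26 (mod 31); 26·6 ≡ 1, so inverse 6.
M/13 = 201872; 201872 ≡ 8 (mod 13); 8·5 ≡ 1, so inverse 5.
N ≡ 10·70928·36 + 9·238576·7 + 12·164021·13 + 3·84656·6 + 1·201872·5 = 68684812.
68684812 mod 2624336 = 452076.

452076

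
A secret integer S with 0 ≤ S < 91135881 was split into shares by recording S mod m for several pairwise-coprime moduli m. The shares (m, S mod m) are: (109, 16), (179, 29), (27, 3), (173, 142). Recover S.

From S ≡ 16 (mod 109) write S = 16 + 109t. Substituting into S ≡ 29 (mod 179) gives 109t ≡ 13 (mod 179), and since 109⁻¹ ≡ 23 (mod 179), t ≡ 120. Hence S ≡ 16 + 109·120 = 13096 (mod 19511).
From S ≡ 13096 (mod 19511) write S = 13096 + 19511t. Substituting into S ≡ 3 (mod 27) gives 19511t ≡ 2 (mod 27), and since 17⁻¹ ≡ 8 (mod 27), t ≡ 16. Hence S ≡ 13096 + 19511·16 = 325272 (mod 526797).
From S ≡ 325272 (mod 526797) write S = 325272 + 526797t. Substituting into S ≡ 142 (mod 173) gives 526797t ≡ 110 (mod 173), and since 12⁻¹ ≡ 101 (mod 173), t ≡ 38. Hence S ≡ 325272 + 526797·38 = 20343558 (mod 91135881).

20343558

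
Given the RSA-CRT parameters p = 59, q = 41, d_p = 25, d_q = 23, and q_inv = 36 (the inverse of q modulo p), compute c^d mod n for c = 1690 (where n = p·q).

524

m₁ = c^(d_p) mod p: c ≡ 38 (mod 59), and 38^25 mod 59 = 52.
m₂ = c^(d_q) mod q: c ≡ 9 (mod 41), and 9^23 mod 41 = 32.
h = q_inv·(m₁ − m₂) mod p = 36·(52 − 32) mod 59 = 12.
m = m₂ + h·q = 32 + 12·41 = 524.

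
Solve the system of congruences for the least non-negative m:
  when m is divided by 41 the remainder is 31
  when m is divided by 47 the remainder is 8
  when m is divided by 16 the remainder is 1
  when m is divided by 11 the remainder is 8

From m ≡ 31 (mod 41) write m = 31 + 41t. Substituting into m ≡ 8 (mod 47) gives 41t ≡ 24 (mod 47), and since 41⁻¹ ≡ 39 (mod 47), t ≡ 43. Hence m ≡ 31 + 41·43 = 1794 (mod 1927).
From m ≡ 1794 (mod 1927) write m = 1794 + 1927t. Substituting into m ≡ 1 (mod 16) gives 1927t ≡ 15 (mod 16), and since 7⁻¹ ≡ 7 (mod 16), t ≡ 9. Hence m ≡ 1794 + 1927·9 = 19137 (mod 30832).
From m ≡ 19137 (mod 30832) write m = 19137 + 30832t. Substituting into m ≡ 8 (mod 11) gives 30832t ≡ 0 (mod 11), and since 10⁻¹ ≡ 10 (mod 11), t ≡ 0. Hence m ≡ 19137 + 30832·0 = 19137 (mod 339152).

19137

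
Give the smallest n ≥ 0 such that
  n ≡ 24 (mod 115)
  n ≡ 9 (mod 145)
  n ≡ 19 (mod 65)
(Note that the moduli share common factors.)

38434

Combine the congruences pairwise.
gcd(115, 145) = 5 and 5 | (9 − 24), so the pair is consistent; merging gives n ≡ 1749 (mod 3335), where 3335 = lcm(115, 145).
gcd(3335, 65) = 5 and 5 | (19 − 1749), so the pair is consistent; merging gives n ≡ 38434 (mod 43355), where 43355 = lcm(3335, 65).
The solution is unique modulo lcm(115, 145, 65) = 43355.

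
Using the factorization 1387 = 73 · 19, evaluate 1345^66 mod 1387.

368

Mod 73: 1345 ≡ 31; 31^66 ≡ 3 (mod 73).
Mod 19: 1345 ≡ 15; by Fermat, exponent reduces to 66 mod 18 = 12; 15^12 ≡ 7 (mod 19).
Combine by CRT: x ≡ 3 (mod 73), x ≡ 7 (mod 19) ⇒ x ≡ 368 (mod 1387).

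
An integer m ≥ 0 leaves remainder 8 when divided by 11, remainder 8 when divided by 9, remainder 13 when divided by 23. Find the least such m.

404

From m ≡ 8 (mod 11) write m = 8 + 11t. Substituting into m ≡ 8 (mod 9) gives 11t ≡ 0 (mod 9), and since 2⁻¹ ≡ 5 (mod 9), t ≡ 0. Hence m ≡ 8 + 11·0 = 8 (mod 99).
From m ≡ 8 (mod 99) write m = 8 + 99t. Substituting into m ≡ 13 (mod 23) gives 99t ≡ 5 (mod 23), and since 7⁻¹ ≡ 10 (mod 23), t ≡ 4. Hence m ≡ 8 + 99·4 = 404 (mod 2277).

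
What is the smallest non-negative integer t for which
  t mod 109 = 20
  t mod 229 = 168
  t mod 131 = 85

2956100

Combine the congruences pairwise.
From t ≡ 20 (mod 109) write t = 20 + 109s. Substituting into t ≡ 168 (mod 229) gives 109s ≡ 148 (mod 229), and since 109⁻¹ ≡ 208 (mod 229), s ≡ 98. Hence t ≡ 20 + 109·98 = 10702 (mod 24961).
From t ≡ 10702 (mod 24961) write t = 10702 + 24961s. Substituting into t ≡ 85 (mod 131) gives 24961s ≡ 125 (mod 131), and since 71⁻¹ ≡ 24 (mod 131), s ≡ 118. Hence t ≡ 10702 + 24961·118 = 2956100 (mod 3269891).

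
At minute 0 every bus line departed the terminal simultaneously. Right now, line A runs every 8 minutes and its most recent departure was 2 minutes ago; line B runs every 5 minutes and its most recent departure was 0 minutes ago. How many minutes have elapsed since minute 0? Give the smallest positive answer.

From t ≡ 2 (mod 8) write t = 2 + 8s. Substituting into t ≡ 0 (mod 5) gives 8s ≡ 3 (mod 5), and since 3⁻¹ ≡ 2 (mod 5), s ≡ 1. Hence t ≡ 2 + 8·1 = 10 (mod 40).

10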